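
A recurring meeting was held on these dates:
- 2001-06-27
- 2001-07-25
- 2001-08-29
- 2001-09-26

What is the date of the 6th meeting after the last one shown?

2002-03-27

These are Wednesdays with 28, 35, 28-day gaps.
Each is the final Wednesday of its month — 2001-08-29 is past the 28th, so '4th Wednesday' doesn't fit.
October 2001 ends with Wednesday 2001-10-31.
Last Wednesday of November 2001: 2001-11-28.
Last Wednesday of December 2001: 2001-12-26.
January 2002 ends with Wednesday 2002-01-30.
February 2002 ends with Wednesday 2002-02-27.
Last Wednesday of March 2002: 2002-03-27.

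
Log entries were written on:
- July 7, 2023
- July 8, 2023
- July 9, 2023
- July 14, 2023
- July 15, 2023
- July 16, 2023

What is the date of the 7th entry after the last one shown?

Every event lands on a Friday or Saturday or Sunday (gaps cycle 1, 1, 5, 1, 1).
So the schedule is: every Friday, Saturday and Sunday.
The following Friday is July 21, 2023.
The following Saturday is July 22, 2023.
Next Sunday: July 23, 2023.
Next Friday: July 28, 2023.
The following Saturday is July 29, 2023.
Next Sunday: July 30, 2023.
The following Friday is August 4, 2023.

August 4, 2023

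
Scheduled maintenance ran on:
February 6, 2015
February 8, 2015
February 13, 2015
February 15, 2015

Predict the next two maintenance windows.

Gaps: 2, 5, 2 days — not constant, but cyclic with period 2.
The events fall on every Friday and Sunday.
Next Friday: February 20, 2015.
Next Sunday: February 22, 2015.

February 20, 2015; February 22, 2015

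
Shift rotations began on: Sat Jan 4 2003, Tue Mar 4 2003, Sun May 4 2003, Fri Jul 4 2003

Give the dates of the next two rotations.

Gaps: 59, 61, 61 days — not constant. Every event is on the 4th of the month.
Pattern: the 4th of every 2 months.
September 2003: Thu Sep 4 2003.
Next: November 2003 → Tue Nov 4 2003.

Thu Sep 4 2003, Tue Nov 4 2003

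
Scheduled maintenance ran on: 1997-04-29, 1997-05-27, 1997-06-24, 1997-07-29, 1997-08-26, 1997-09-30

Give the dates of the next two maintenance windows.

1997-10-28, 1997-11-25

These are Tuesdays with 28, 28, 35, 28, 35-day gaps.
Each is the final Tuesday of its month — 1997-04-29 is past the 28th, so '4th Tuesday' doesn't fit.
Last Tuesday of October 1997: 1997-10-28.
Last Tuesday of November 1997: 1997-11-25.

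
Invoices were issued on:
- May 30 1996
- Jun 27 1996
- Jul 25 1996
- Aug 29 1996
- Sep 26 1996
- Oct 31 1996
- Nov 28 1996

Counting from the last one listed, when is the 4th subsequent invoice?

Mar 27 1997

Every date is a Thursday; gaps 28, 28, 35, 28, 35, 28 days.
Each is the last Thursday of its month (at least one falls on the 29th or later, ruling out '4th Thursday').
Last Thursday of December 1996: Dec 26 1996.
Last Thursday of January 1997: Jan 30 1997.
February 1997 ends with Thursday Feb 27 1997.
March 1997 ends with Thursday Mar 27 1997.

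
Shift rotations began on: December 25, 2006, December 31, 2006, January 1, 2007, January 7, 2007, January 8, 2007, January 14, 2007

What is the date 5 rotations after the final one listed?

Every event lands on a Monday or Sunday (gaps cycle 6, 1, 6, 1, 6).
So the schedule is: every Monday and Sunday.
The following Monday is January 15, 2007.
Next Sunday: January 21, 2007.
The following Monday is January 22, 2007.
Next Sunday: January 28, 2007.
The following Monday is January 29, 2007.

January 29, 2007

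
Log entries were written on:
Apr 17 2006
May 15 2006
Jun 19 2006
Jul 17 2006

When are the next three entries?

These are Mondays at 28- or 35-day spacing (28, 35, 28).
The pattern: 3rd Monday of the month.
3rd Monday of August 2006: Aug 21 2006.
3rd Monday of September 2006: Sep 18 2006.
3rd Monday of October 2006: Oct 16 2006.

Aug 21 2006, Sep 18 2006, Oct 16 2006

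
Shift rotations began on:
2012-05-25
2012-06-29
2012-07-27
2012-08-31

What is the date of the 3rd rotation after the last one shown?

Every date is a Friday; gaps 35, 28, 35 days.
Each is the last Friday of its month (at least one falls on the 29th or later, ruling out '4th Friday').
September 2012 ends with Friday 2012-09-28.
October 2012 ends with Friday 2012-10-26.
Last Friday of November 2012: 2012-11-30.

2012-11-30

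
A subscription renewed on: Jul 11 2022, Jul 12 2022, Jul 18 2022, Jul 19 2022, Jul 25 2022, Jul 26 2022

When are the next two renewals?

Aug 1 2022, Aug 2 2022

Gaps: 1, 6, 1, 6, 1 days — not constant, but cyclic with period 2.
The events fall on every Monday and Tuesday.
Next Monday: Aug 1 2022.
Next Tuesday: Aug 2 2022.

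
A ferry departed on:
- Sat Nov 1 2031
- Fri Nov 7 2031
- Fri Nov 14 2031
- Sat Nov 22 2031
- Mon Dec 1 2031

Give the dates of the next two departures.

Intervals are 6, 7, 8, 9 days — an arithmetic progression with common difference 1.
Next gap: 10 days. Mon Dec 1 2031 + 10 days = Thu Dec 11 2031.
Next gap: 11 days. Thu Dec 11 2031 + 11 days = Mon Dec 22 2031.

Thu Dec 11 2031, Mon Dec 22 2031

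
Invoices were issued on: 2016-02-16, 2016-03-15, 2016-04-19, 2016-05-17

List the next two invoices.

2016-06-21, 2016-07-19

These are Tuesdays at 28- or 35-day spacing (28, 35, 28).
The pattern: 3rd Tuesday of the month.
June 2016 — 3rd Tuesday is 2016-06-21.
July 2016 — 3rd Tuesday is 2016-07-19.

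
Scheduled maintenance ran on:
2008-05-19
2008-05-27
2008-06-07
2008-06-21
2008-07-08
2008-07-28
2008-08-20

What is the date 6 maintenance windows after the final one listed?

2009-03-09

Gaps: 8, 11, 14, 17, 20, 23 days — each gap is 3 larger than the previous one.
Next gap: 26 days. 2008-08-20 + 26 days = 2008-09-15.
Next gap: 29 days. 2008-09-15 + 29 days = 2008-10-14.
Next gap: 32 days. 2008-10-14 + 32 days = 2008-11-15.
Next gap: 35 days. 2008-11-15 + 35 days = 2008-12-20.
Next gap: 38 days. 2008-12-20 + 38 days = 2009-01-27.
Next gap: 41 days. 2009-01-27 + 41 days = 2009-03-09.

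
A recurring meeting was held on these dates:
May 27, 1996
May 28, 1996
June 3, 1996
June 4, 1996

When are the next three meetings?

Every event lands on a Monday or Tuesday (gaps cycle 1, 6, 1).
So the schedule is: every Monday and Tuesday.
The following Monday is June 10, 1996.
Next Tuesday: June 11, 1996.
The following Monday is June 17, 1996.

June 10, 1996; June 11, 1996; June 17, 1996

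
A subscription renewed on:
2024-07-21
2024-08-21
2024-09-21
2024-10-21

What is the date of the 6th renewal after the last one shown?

2025-04-21

Gaps: 31, 31, 30 days — not constant. Every event is on the 21st of the month.
Pattern: the 21st of each month.
November 2024: 2024-11-21.
December 2024: 2024-12-21.
Next: January 2025 → 2025-01-21.
Next: February 2025 → 2025-02-21.
Next: March 2025 → 2025-03-21.
April 2025: 2025-04-21.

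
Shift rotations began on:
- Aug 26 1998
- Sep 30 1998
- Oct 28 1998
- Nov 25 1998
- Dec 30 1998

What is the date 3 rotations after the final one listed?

Mar 31 1999

All Wednesdays; the gaps (35, 28, 28, 35) vary with month length.
This is the last Wednesday of each month.
January 1999 ends with Wednesday Jan 27 1999.
February 1999 ends with Wednesday Feb 24 1999.
Last Wednesday of March 1999: Mar 31 1999.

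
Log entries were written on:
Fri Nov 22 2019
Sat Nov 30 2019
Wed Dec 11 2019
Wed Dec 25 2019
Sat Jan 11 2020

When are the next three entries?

Fri Jan 31 2020, Sun Feb 23 2020, Fri Mar 20 2020

Gaps: 8, 11, 14, 17 days — each gap is 3 larger than the previous one.
Next gap: 20 days. Sat Jan 11 2020 + 20 days = Fri Jan 31 2020.
Next gap: 23 days. Fri Jan 31 2020 + 23 days = Sun Feb 23 2020.
Next gap: 26 days. Sun Feb 23 2020 + 26 days = Fri Mar 20 2020.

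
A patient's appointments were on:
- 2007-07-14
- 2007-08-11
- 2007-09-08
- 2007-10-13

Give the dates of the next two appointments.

All dates are Saturdays, 28, 28, 35 days apart.
Specifically, the 2nd Saturday of each month.
November 2007 — 2nd Saturday is 2007-11-10.
2nd Saturday of December 2007: 2007-12-08.

2007-11-10, 2007-12-08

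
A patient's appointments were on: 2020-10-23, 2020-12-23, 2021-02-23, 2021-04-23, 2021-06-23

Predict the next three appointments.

Each date is the 23rd; the gaps (61, 62, 59, 61) track the month lengths.
The rule is the 23rd of every 2 months.
Next: August 2021 → 2021-08-23.
October 2021: 2021-10-23.
December 2021: 2021-12-23.

2021-08-23, 2021-10-23, 2021-12-23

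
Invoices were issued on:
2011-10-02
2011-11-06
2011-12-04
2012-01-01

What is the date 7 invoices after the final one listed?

Gaps: 35, 28, 28 days — a mix of 28 and 35. Every date is a Sunday.
Each is the 1st Sunday of its month.
1st Sunday of February 2012: 2012-02-05.
1st Sunday of March 2012: 2012-03-04.
April 2012 — 1st Sunday is 2012-04-01.
1st Sunday of May 2012: 2012-05-06.
June 2012 — 1st Sunday is 2012-06-03.
July 2012 — 1st Sunday is 2012-07-01.
1st Sunday of August 2012: 2012-08-05.

2012-08-05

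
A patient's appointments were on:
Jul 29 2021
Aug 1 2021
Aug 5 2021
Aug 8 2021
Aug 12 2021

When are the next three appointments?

Aug 15 2021, Aug 19 2021, Aug 22 2021

The gap pattern 3, 4, 3, 4 repeats every 2 events.
These are the Thursdays and Sundays of each week.
The following Sunday is Aug 15 2021.
Next Thursday: Aug 19 2021.
The following Sunday is Aug 22 2021.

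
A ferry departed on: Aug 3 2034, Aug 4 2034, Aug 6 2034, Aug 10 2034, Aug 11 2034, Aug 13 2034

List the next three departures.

The gap pattern 1, 2, 4, 1, 2 repeats every 3 events.
These are the Thursdays, Fridays and Sundays of each week.
The following Thursday is Aug 17 2034.
The following Friday is Aug 18 2034.
Next Sunday: Aug 20 2034.

Aug 17 2034, Aug 18 2034, Aug 20 2034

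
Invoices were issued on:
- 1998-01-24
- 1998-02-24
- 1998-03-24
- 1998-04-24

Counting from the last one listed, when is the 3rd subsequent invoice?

Each date is the 24th; the gaps (31, 28, 31) track the month lengths.
The rule is the 24th of each month.
Next: May 1998 → 1998-05-24.
June 1998: 1998-06-24.
July 1998: 1998-07-24.

1998-07-24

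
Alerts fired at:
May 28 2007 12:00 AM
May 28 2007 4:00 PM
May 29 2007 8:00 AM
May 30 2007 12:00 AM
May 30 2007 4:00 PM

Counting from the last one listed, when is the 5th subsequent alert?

Jun 3 2007 12:00 AM

Spacing: 16, 16, 16, 16 h — constant 16 h.
May 30 2007 4:00 PM + 16 h = May 31 2007 8:00 AM.
May 31 2007 8:00 AM + 16 h = Jun 1 2007 12:00 AM.
Jun 1 2007 12:00 AM + 16 h = Jun 1 2007 4:00 PM.
Jun 1 2007 4:00 PM + 16 h = Jun 2 2007 8:00 AM.
Jun 2 2007 8:00 AM + 16 h = Jun 3 2007 12:00 AM.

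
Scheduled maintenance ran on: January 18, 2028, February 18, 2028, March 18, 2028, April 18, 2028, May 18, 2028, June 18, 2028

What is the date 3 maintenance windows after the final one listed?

September 18, 2028

Gaps: 31, 29, 31, 30, 31 days — not constant. Every event is on the 18th of the month.
Pattern: the 18th of each month.
Next: July 2028 → July 18, 2028.
August 2028: August 18, 2028.
Next: September 2028 → September 18, 2028.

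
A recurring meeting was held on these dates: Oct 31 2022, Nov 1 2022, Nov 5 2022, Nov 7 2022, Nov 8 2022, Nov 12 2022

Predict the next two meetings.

Gaps: 1, 4, 2, 1, 4 days — not constant, but cyclic with period 3.
The events fall on every Monday, Tuesday and Saturday.
The following Monday is Nov 14 2022.
Next Tuesday: Nov 15 2022.

Nov 14 2022, Nov 15 2022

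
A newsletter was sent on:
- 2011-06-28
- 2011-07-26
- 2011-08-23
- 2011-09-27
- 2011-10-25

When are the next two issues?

Gaps: 28, 28, 35, 28 days — a mix of 28 and 35. Every date is a Tuesday.
Each is the 4th Tuesday of its month.
4th Tuesday of November 2011: 2011-11-22.
4th Tuesday of December 2011: 2011-12-27.

2011-11-22, 2011-12-27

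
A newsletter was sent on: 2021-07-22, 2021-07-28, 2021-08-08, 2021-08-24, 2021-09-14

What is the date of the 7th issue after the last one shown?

Intervals are 6, 11, 16, 21 days — an arithmetic progression with common difference 5.
Next gap: 26 days. 2021-09-14 + 26 days = 2021-10-10.
Next gap: 31 days. 2021-10-10 + 31 days = 2021-11-10.
Next gap: 36 days. 2021-11-10 + 36 days = 2021-12-16.
Next gap: 41 days. 2021-12-16 + 41 days = 2022-01-26.
Next gap: 46 days. 2022-01-26 + 46 days = 2022-03-13.
Next gap: 51 days. 2022-03-13 + 51 days = 2022-05-03.
Next gap: 56 days. 2022-05-03 + 56 days = 2022-06-28.

2022-06-28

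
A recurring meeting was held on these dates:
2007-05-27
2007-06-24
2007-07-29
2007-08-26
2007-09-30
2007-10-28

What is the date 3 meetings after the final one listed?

2008-01-27

These are Sundays with 28, 35, 28, 35, 28-day gaps.
Each is the final Sunday of its month — 2007-07-29 is past the 28th, so '4th Sunday' doesn't fit.
November 2007 ends with Sunday 2007-11-25.
Last Sunday of December 2007: 2007-12-30.
January 2008 ends with Sunday 2008-01-27.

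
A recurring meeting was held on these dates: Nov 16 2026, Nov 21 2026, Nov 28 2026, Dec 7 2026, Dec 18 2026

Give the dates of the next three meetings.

Dec 31 2026, Jan 15 2027, Feb 1 2027

Intervals are 5, 7, 9, 11 days — an arithmetic progression with common difference 2.
Next gap: 13 days. Dec 18 2026 + 13 days = Dec 31 2026.
Next gap: 15 days. Dec 31 2026 + 15 days = Jan 15 2027.
Next gap: 17 days. Jan 15 2027 + 17 days = Feb 1 2027.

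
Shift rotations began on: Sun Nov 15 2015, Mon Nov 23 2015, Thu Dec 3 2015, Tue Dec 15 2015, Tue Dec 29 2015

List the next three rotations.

Thu Jan 14 2016, Mon Feb 1 2016, Sun Feb 21 2016

Intervals are 8, 10, 12, 14 days — an arithmetic progression with common difference 2.
Next gap: 16 days. Tue Dec 29 2015 + 16 days = Thu Jan 14 2016.
Next gap: 18 days. Thu Jan 14 2016 + 18 days = Mon Feb 1 2016.
Next gap: 20 days. Mon Feb 1 2016 + 20 days = Sun Feb 21 2016.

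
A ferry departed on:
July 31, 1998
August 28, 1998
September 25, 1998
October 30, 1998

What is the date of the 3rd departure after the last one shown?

January 29, 1999

Every date is a Friday; gaps 28, 28, 35 days.
Each is the last Friday of its month (at least one falls on the 29th or later, ruling out '4th Friday').
November 1998 ends with Friday November 27, 1998.
Last Friday of December 1998: December 25, 1998.
Last Friday of January 1999: January 29, 1999.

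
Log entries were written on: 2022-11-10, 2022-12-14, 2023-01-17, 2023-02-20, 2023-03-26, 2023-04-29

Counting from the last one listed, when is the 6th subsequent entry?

Every event comes 34 days after the last (34, 34, 34, 34, 34).
2023-04-29 + 34 days = 2023-06-02.
2023-06-02 + 34 days = 2023-07-06.
2023-07-06 + 34 days = 2023-08-09.
2023-08-09 + 34 days = 2023-09-12.
2023-09-12 + 34 days = 2023-10-16.
2023-10-16 + 34 days = 2023-11-19.

2023-11-19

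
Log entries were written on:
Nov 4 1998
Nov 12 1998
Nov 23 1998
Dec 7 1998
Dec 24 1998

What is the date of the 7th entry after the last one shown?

Intervals are 8, 11, 14, 17 days — an arithmetic progression with common difference 3.
Next gap: 20 days. Dec 24 1998 + 20 days = Jan 13 1999.
Next gap: 23 days. Jan 13 1999 + 23 days = Feb 5 1999.
Next gap: 26 days. Feb 5 1999 + 26 days = Mar 3 1999.
Next gap: 29 days. Mar 3 1999 + 29 days = Apr 1 1999.
Next gap: 32 days. Apr 1 1999 + 32 days = May 3 1999.
Next gap: 35 days. May 3 1999 + 35 days = Jun 7 1999.
Next gap: 38 days. Jun 7 1999 + 38 days = Jul 15 1999.

Jul 15 1999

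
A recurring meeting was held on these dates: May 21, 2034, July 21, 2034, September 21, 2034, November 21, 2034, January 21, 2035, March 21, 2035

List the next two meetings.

May 21, 2035; July 21, 2035

Each date is the 21st; the gaps (61, 62, 61, 61, 59) track the month lengths.
The rule is the 21st of every 2 months.
May 2035: May 21, 2035.
Next: July 2035 → July 21, 2035.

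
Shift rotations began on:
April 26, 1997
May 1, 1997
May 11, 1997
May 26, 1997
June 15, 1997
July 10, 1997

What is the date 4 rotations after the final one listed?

December 7, 1997

Gaps: 5, 10, 15, 20, 25 days — each gap is 5 larger than the previous one.
Next gap: 30 days. July 10, 1997 + 30 days = August 9, 1997.
Next gap: 35 days. August 9, 1997 + 35 days = September 13, 1997.
Next gap: 40 days. September 13, 1997 + 40 days = October 23, 1997.
Next gap: 45 days. October 23, 1997 + 45 days = December 7, 1997.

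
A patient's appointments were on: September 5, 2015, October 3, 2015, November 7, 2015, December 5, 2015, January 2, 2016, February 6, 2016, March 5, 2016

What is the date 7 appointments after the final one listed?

All dates are Saturdays, 28, 35, 28, 28, 35, 28 days apart.
Specifically, the 1st Saturday of each month.
1st Saturday of April 2016: April 2, 2016.
May 2016 — 1st Saturday is May 7, 2016.
June 2016 — 1st Saturday is June 4, 2016.
July 2016 — 1st Saturday is July 2, 2016.
1st Saturday of August 2016: August 6, 2016.
September 2016 — 1st Saturday is September 3, 2016.
1st Saturday of October 2016: October 1, 2016.

October 1, 2016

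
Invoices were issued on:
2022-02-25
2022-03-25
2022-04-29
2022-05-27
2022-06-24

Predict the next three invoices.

These are Fridays with 28, 35, 28, 28-day gaps.
Each is the final Friday of its month — 2022-04-29 is past the 28th, so '4th Friday' doesn't fit.
July 2022 ends with Friday 2022-07-29.
August 2022 ends with Friday 2022-08-26.
September 2022 ends with Friday 2022-09-30.

2022-07-29, 2022-08-26, 2022-09-30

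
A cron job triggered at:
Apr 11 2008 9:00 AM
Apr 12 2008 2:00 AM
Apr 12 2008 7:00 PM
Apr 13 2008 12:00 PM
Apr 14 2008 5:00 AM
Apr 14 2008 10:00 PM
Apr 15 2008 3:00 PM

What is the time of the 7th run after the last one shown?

Apr 20 2008 2:00 PM

The interval is a steady 17 hours (17, 17, 17, 17, 17, 17).
Apr 15 2008 3:00 PM + 17 h = Apr 16 2008 8:00 AM.
Apr 16 2008 8:00 AM + 17 h = Apr 17 2008 1:00 AM.
Apr 17 2008 1:00 AM + 17 h = Apr 17 2008 6:00 PM.
Apr 17 2008 6:00 PM + 17 h = Apr 18 2008 11:00 AM.
Apr 18 2008 11:00 AM + 17 h = Apr 19 2008 4:00 AM.
Apr 19 2008 4:00 AM + 17 h = Apr 19 2008 9:00 PM.
Apr 19 2008 9:00 PM + 17 h = Apr 20 2008 2:00 PM.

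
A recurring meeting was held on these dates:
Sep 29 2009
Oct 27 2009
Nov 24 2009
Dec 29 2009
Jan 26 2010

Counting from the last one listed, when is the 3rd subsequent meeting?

All Tuesdays; the gaps (28, 28, 35, 28) vary with month length.
This is the last Tuesday of each month.
Last Tuesday of February 2010: Feb 23 2010.
March 2010 ends with Tuesday Mar 30 2010.
April 2010 ends with Tuesday Apr 27 2010.

Apr 27 2010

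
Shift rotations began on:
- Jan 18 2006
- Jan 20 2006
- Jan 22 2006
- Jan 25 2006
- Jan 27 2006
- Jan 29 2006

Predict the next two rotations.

Gaps: 2, 2, 3, 2, 2 days — not constant, but cyclic with period 3.
The events fall on every Wednesday, Friday and Sunday.
Next Wednesday: Feb 1 2006.
Next Friday: Feb 3 2006.

Feb 1 2006, Feb 3 2006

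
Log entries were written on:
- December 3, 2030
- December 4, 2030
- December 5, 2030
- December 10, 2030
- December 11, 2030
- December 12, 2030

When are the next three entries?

Gaps: 1, 1, 5, 1, 1 days — not constant, but cyclic with period 3.
The events fall on every Tuesday, Wednesday and Thursday.
The following Tuesday is December 17, 2030.
The following Wednesday is December 18, 2030.
The following Thursday is December 19, 2030.

December 17, 2030; December 18, 2030; December 19, 2030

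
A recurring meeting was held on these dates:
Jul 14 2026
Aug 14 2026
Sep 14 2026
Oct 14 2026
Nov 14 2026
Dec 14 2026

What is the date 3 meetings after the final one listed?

The day-of-month is always 14 (31, 31, 30, 31, 30 days between events).
So this recurs on the 14th of each month.
January 2027: Jan 14 2027.
February 2027: Feb 14 2027.
March 2027: Mar 14 2027.

Mar 14 2027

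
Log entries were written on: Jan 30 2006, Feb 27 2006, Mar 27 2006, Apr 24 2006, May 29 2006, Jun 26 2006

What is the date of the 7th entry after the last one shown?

These are Mondays with 28, 28, 28, 35, 28-day gaps.
Each is the final Monday of its month — Jan 30 2006 is past the 28th, so '4th Monday' doesn't fit.
Last Monday of July 2006: Jul 31 2006.
Last Monday of August 2006: Aug 28 2006.
September 2006 ends with Monday Sep 25 2006.
Last Monday of October 2006: Oct 30 2006.
Last Monday of November 2006: Nov 27 2006.
December 2006 ends with Monday Dec 25 2006.
January 2007 ends with Monday Jan 29 2007.

Jan 29 2007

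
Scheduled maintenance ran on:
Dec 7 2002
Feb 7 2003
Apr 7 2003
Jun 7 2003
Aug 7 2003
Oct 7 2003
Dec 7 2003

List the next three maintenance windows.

The day-of-month is always 7 (62, 59, 61, 61, 61, 61 days between events).
So this recurs on the 7th of every 2 months.
February 2004: Feb 7 2004.
April 2004: Apr 7 2004.
Next: June 2004 → Jun 7 2004.

Feb 7 2004, Apr 7 2004, Jun 7 2004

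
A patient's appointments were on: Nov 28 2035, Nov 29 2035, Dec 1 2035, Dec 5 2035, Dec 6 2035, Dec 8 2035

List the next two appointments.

Every event lands on a Wednesday or Thursday or Saturday (gaps cycle 1, 2, 4, 1, 2).
So the schedule is: every Wednesday, Thursday and Saturday.
Next Wednesday: Dec 12 2035.
Next Thursday: Dec 13 2035.

Dec 12 2035, Dec 13 2035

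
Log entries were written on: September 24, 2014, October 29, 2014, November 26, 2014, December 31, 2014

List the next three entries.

January 28, 2015; February 25, 2015; March 25, 2015

Every date is a Wednesday; gaps 35, 28, 35 days.
Each is the last Wednesday of its month (at least one falls on the 29th or later, ruling out '4th Wednesday').
Last Wednesday of January 2015: January 28, 2015.
February 2015 ends with Wednesday February 25, 2015.
March 2015 ends with Wednesday March 25, 2015.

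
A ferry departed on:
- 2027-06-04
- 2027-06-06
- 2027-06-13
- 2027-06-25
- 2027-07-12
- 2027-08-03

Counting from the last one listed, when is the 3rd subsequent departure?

Intervals are 2, 7, 12, 17, 22 days — an arithmetic progression with common difference 5.
Next gap: 27 days. 2027-08-03 + 27 days = 2027-08-30.
Next gap: 32 days. 2027-08-30 + 32 days = 2027-10-01.
Next gap: 37 days. 2027-10-01 + 37 days = 2027-11-07.

2027-11-07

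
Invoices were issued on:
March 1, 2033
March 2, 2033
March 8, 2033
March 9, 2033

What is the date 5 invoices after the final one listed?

March 29, 2033

Gaps: 1, 6, 1 days — not constant, but cyclic with period 2.
The events fall on every Tuesday and Wednesday.
The following Tuesday is March 15, 2033.
The following Wednesday is March 16, 2033.
Next Tuesday: March 22, 2033.
Next Wednesday: March 23, 2033.
The following Tuesday is March 29, 2033.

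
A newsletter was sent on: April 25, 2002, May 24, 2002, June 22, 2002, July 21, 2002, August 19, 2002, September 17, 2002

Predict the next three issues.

Gaps between consecutive events: 29, 29, 29, 29, 29 days — a constant 29-day interval.
September 17, 2002 + 29 days = October 16, 2002.
October 16, 2002 + 29 days = November 14, 2002.
November 14, 2002 + 29 days = December 13, 2002.

October 16, 2002; November 14, 2002; December 13, 2002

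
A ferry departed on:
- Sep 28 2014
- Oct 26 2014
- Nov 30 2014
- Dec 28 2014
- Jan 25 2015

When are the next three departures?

Every date is a Sunday; gaps 28, 35, 28, 28 days.
Each is the last Sunday of its month (at least one falls on the 29th or later, ruling out '4th Sunday').
February 2015 ends with Sunday Feb 22 2015.
March 2015 ends with Sunday Mar 29 2015.
April 2015 ends with Sunday Apr 26 2015.

Feb 22 2015, Mar 29 2015, Apr 26 2015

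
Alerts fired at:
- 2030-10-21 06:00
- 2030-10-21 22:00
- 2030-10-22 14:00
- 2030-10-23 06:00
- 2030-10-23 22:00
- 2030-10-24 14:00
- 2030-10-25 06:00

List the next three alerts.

2030-10-25 22:00, 2030-10-26 14:00, 2030-10-27 06:00

The interval is a steady 16 hours (16, 16, 16, 16, 16, 16).
2030-10-25 06:00 + 16 h = 2030-10-25 22:00.
2030-10-25 22:00 + 16 h = 2030-10-26 14:00.
2030-10-26 14:00 + 16 h = 2030-10-27 06:00.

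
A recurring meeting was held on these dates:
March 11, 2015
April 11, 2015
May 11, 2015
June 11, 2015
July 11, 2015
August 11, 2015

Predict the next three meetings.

Each date is the 11th; the gaps (31, 30, 31, 30, 31) track the month lengths.
The rule is the 11th of each month.
September 2015: September 11, 2015.
Next: October 2015 → October 11, 2015.
November 2015: November 11, 2015.

September 11, 2015; October 11, 2015; November 11, 2015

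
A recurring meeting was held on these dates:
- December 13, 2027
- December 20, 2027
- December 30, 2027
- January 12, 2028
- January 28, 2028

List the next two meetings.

February 16, 2028; March 9, 2028

Intervals are 7, 10, 13, 16 days — an arithmetic progression with common difference 3.
Next gap: 19 days. January 28, 2028 + 19 days = February 16, 2028.
Next gap: 22 days. February 16, 2028 + 22 days = March 9, 2028.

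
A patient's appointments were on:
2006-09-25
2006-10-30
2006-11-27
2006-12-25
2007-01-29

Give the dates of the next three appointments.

2007-02-26, 2007-03-26, 2007-04-30

Every date is a Monday; gaps 35, 28, 28, 35 days.
Each is the last Monday of its month (at least one falls on the 29th or later, ruling out '4th Monday').
February 2007 ends with Monday 2007-02-26.
March 2007 ends with Monday 2007-03-26.
Last Monday of April 2007: 2007-04-30.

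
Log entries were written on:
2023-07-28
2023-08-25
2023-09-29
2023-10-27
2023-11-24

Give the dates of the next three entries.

All Fridays; the gaps (28, 35, 28, 28) vary with month length.
This is the last Friday of each month.
December 2023 ends with Friday 2023-12-29.
January 2024 ends with Friday 2024-01-26.
Last Friday of February 2024: 2024-02-23.

2023-12-29, 2024-01-26, 2024-02-23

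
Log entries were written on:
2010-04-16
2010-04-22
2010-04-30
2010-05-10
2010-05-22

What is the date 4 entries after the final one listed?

2010-07-29

Intervals are 6, 8, 10, 12 days — an arithmetic progression with common difference 2.
Next gap: 14 days. 2010-05-22 + 14 days = 2010-06-05.
Next gap: 16 days. 2010-06-05 + 16 days = 2010-06-21.
Next gap: 18 days. 2010-06-21 + 18 days = 2010-07-09.
Next gap: 20 days. 2010-07-09 + 20 days = 2010-07-29.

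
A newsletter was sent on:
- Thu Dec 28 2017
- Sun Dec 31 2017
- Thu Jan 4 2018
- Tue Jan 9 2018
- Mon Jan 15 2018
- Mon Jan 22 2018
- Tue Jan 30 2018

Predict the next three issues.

Thu Feb 8 2018, Sun Feb 18 2018, Thu Mar 1 2018

Gaps: 3, 4, 5, 6, 7, 8 days — each gap is 1 larger than the previous one.
Next gap: 9 days. Tue Jan 30 2018 + 9 days = Thu Feb 8 2018.
Next gap: 10 days. Thu Feb 8 2018 + 10 days = Sun Feb 18 2018.
Next gap: 11 days. Sun Feb 18 2018 + 11 days = Thu Mar 1 2018.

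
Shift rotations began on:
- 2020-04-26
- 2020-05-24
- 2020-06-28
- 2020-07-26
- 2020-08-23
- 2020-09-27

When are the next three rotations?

2020-10-25, 2020-11-22, 2020-12-27

Gaps: 28, 35, 28, 28, 35 days — a mix of 28 and 35. Every date is a Sunday.
Each is the 4th Sunday of its month.
October 2020 — 4th Sunday is 2020-10-25.
November 2020 — 4th Sunday is 2020-11-22.
December 2020 — 4th Sunday is 2020-12-27.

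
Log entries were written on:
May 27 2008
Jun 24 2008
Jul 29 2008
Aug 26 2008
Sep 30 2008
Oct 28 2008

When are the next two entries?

These are Tuesdays with 28, 35, 28, 35, 28-day gaps.
Each is the final Tuesday of its month — Jul 29 2008 is past the 28th, so '4th Tuesday' doesn't fit.
Last Tuesday of November 2008: Nov 25 2008.
December 2008 ends with Tuesday Dec 30 2008.

Nov 25 2008, Dec 30 2008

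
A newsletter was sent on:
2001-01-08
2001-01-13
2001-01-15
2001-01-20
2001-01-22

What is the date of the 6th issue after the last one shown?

2001-02-12

Every event lands on a Monday or Saturday (gaps cycle 5, 2, 5, 2).
So the schedule is: every Monday and Saturday.
The following Saturday is 2001-01-27.
The following Monday is 2001-01-29.
The following Saturday is 2001-02-03.
The following Monday is 2001-02-05.
The following Saturday is 2001-02-10.
The following Monday is 2001-02-12.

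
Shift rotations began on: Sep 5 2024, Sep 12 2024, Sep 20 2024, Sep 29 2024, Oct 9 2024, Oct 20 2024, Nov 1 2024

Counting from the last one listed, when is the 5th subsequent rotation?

Intervals are 7, 8, 9, 10, 11, 12 days — an arithmetic progression with common difference 1.
Next gap: 13 days. Nov 1 2024 + 13 days = Nov 14 2024.
Next gap: 14 days. Nov 14 2024 + 14 days = Nov 28 2024.
Next gap: 15 days. Nov 28 2024 + 15 days = Dec 13 2024.
Next gap: 16 days. Dec 13 2024 + 16 days = Dec 29 2024.
Next gap: 17 days. Dec 29 2024 + 17 days = Jan 15 2025.

Jan 15 2025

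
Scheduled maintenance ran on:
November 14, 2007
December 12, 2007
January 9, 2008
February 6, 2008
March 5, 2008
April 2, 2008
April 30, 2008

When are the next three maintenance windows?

Gaps between consecutive events: 28, 28, 28, 28, 28, 28 days — a constant 28-day interval.
April 30, 2008 + 28 days = May 28, 2008.
May 28, 2008 + 28 days = June 25, 2008.
June 25, 2008 + 28 days = July 23, 2008.

May 28, 2008; June 25, 2008; July 23, 2008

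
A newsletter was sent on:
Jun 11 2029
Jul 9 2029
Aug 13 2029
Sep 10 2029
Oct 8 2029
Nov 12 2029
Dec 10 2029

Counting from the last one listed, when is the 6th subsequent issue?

All dates are Mondays, 28, 35, 28, 28, 35, 28 days apart.
Specifically, the 2nd Monday of each month.
January 2030 — 2nd Monday is Jan 14 2030.
2nd Monday of February 2030: Feb 11 2030.
2nd Monday of March 2030: Mar 11 2030.
2nd Monday of April 2030: Apr 8 2030.
May 2030 — 2nd Monday is May 13 2030.
June 2030 — 2nd Monday is Jun 10 2030.

Jun 10 2030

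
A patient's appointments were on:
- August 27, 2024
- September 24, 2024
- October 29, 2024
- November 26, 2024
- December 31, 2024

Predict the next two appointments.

January 28, 2025; February 25, 2025

Every date is a Tuesday; gaps 28, 35, 28, 35 days.
Each is the last Tuesday of its month (at least one falls on the 29th or later, ruling out '4th Tuesday').
January 2025 ends with Tuesday January 28, 2025.
Last Tuesday of February 2025: February 25, 2025.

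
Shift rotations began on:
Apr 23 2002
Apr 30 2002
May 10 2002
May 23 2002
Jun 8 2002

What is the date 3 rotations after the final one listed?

Intervals are 7, 10, 13, 16 days — an arithmetic progression with common difference 3.
Next gap: 19 days. Jun 8 2002 + 19 days = Jun 27 2002.
Next gap: 22 days. Jun 27 2002 + 22 days = Jul 19 2002.
Next gap: 25 days. Jul 19 2002 + 25 days = Aug 13 2002.

Aug 13 2002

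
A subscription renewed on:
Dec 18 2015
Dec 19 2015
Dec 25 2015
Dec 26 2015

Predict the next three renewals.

The gap pattern 1, 6, 1 repeats every 2 events.
These are the Fridays and Saturdays of each week.
The following Friday is Jan 1 2016.
The following Saturday is Jan 2 2016.
Next Friday: Jan 8 2016.

Jan 1 2016, Jan 2 2016, Jan 8 2016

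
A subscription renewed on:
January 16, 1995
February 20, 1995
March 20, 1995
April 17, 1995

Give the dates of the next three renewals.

May 15, 1995; June 19, 1995; July 17, 1995

All dates are Mondays, 35, 28, 28 days apart.
Specifically, the 3rd Monday of each month.
May 1995 — 3rd Monday is May 15, 1995.
3rd Monday of June 1995: June 19, 1995.
3rd Monday of July 1995: July 17, 1995.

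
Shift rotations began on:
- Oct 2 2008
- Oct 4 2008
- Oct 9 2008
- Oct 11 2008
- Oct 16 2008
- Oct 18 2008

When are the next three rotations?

Every event lands on a Thursday or Saturday (gaps cycle 2, 5, 2, 5, 2).
So the schedule is: every Thursday and Saturday.
The following Thursday is Oct 23 2008.
Next Saturday: Oct 25 2008.
Next Thursday: Oct 30 2008.

Oct 23 2008, Oct 25 2008, Oct 30 2008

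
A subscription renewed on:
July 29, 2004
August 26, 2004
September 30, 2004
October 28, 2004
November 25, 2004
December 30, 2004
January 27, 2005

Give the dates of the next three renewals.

February 24, 2005; March 31, 2005; April 28, 2005

All Thursdays; the gaps (28, 35, 28, 28, 35, 28) vary with month length.
This is the last Thursday of each month.
Last Thursday of February 2005: February 24, 2005.
March 2005 ends with Thursday March 31, 2005.
Last Thursday of April 2005: April 28, 2005.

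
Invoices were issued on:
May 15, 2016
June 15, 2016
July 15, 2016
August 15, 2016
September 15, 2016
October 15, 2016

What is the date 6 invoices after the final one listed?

April 15, 2017

The day-of-month is always 15 (31, 30, 31, 31, 30 days between events).
So this recurs on the 15th of each month.
November 2016: November 15, 2016.
Next: December 2016 → December 15, 2016.
Next: January 2017 → January 15, 2017.
Next: February 2017 → February 15, 2017.
Next: March 2017 → March 15, 2017.
April 2017: April 15, 2017.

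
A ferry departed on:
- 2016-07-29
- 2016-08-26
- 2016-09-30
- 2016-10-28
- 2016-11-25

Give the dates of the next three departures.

Every date is a Friday; gaps 28, 35, 28, 28 days.
Each is the last Friday of its month (at least one falls on the 29th or later, ruling out '4th Friday').
December 2016 ends with Friday 2016-12-30.
Last Friday of January 2017: 2017-01-27.
Last Friday of February 2017: 2017-02-24.

2016-12-30, 2017-01-27, 2017-02-24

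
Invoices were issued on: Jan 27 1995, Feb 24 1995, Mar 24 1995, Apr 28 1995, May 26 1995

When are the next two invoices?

Gaps: 28, 28, 35, 28 days — a mix of 28 and 35. Every date is a Friday.
Each is the 4th Friday of its month.
June 1995 — 4th Friday is Jun 23 1995.
July 1995 — 4th Friday is Jul 28 1995.

Jun 23 1995, Jul 28 1995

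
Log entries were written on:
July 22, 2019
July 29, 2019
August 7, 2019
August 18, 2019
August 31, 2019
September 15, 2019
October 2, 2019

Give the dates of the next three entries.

October 21, 2019; November 11, 2019; December 4, 2019

The spacing grows by 2 each time: 7, 9, 11, 13, 15, 17 days.
Next gap: 19 days. October 2, 2019 + 19 days = October 21, 2019.
Next gap: 21 days. October 21, 2019 + 21 days = November 11, 2019.
Next gap: 23 days. November 11, 2019 + 23 days = December 4, 2019.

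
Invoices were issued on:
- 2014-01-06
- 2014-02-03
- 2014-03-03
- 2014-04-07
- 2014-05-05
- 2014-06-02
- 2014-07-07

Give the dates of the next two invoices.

2014-08-04, 2014-09-01

These are Mondays at 28- or 35-day spacing (28, 28, 35, 28, 28, 35).
The pattern: 1st Monday of the month.
August 2014 — 1st Monday is 2014-08-04.
September 2014 — 1st Monday is 2014-09-01.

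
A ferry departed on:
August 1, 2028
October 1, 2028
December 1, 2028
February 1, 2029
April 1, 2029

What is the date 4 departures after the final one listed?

December 1, 2029

Gaps: 61, 61, 62, 59 days — not constant. Every event is on the 1st of the month.
Pattern: the 1st of every 2 months.
June 2029: June 1, 2029.
August 2029: August 1, 2029.
October 2029: October 1, 2029.
Next: December 2029 → December 1, 2029.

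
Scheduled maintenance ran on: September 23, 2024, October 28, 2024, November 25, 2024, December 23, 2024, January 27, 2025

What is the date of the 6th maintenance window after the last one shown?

July 28, 2025

Gaps: 35, 28, 28, 35 days — a mix of 28 and 35. Every date is a Monday.
Each is the 4th Monday of its month.
4th Monday of February 2025: February 24, 2025.
March 2025 — 4th Monday is March 24, 2025.
April 2025 — 4th Monday is April 28, 2025.
4th Monday of May 2025: May 26, 2025.
June 2025 — 4th Monday is June 23, 2025.
July 2025 — 4th Monday is July 28, 2025.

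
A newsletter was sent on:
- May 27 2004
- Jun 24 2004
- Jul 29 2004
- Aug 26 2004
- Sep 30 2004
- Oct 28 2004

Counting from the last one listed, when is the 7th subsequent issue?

Every date is a Thursday; gaps 28, 35, 28, 35, 28 days.
Each is the last Thursday of its month (at least one falls on the 29th or later, ruling out '4th Thursday').
November 2004 ends with Thursday Nov 25 2004.
December 2004 ends with Thursday Dec 30 2004.
Last Thursday of January 2005: Jan 27 2005.
Last Thursday of February 2005: Feb 24 2005.
Last Thursday of March 2005: Mar 31 2005.
Last Thursday of April 2005: Apr 28 2005.
May 2005 ends with Thursday May 26 2005.

May 26 2005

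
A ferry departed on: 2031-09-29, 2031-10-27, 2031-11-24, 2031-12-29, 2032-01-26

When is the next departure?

2032-02-23

These are Mondays with 28, 28, 35, 28-day gaps.
Each is the final Monday of its month — 2031-09-29 is past the 28th, so '4th Monday' doesn't fit.
February 2032 ends with Monday 2032-02-23.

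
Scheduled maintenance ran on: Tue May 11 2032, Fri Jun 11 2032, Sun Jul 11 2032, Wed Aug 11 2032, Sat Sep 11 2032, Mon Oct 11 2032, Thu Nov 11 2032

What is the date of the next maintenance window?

Sat Dec 11 2032

Gaps: 31, 30, 31, 31, 30, 31 days — not constant. Every event is on the 11th of the month.
Pattern: the 11th of each month.
December 2032: Sat Dec 11 2032.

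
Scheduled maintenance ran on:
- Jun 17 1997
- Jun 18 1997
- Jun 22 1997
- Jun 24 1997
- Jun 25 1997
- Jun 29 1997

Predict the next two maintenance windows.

The gap pattern 1, 4, 2, 1, 4 repeats every 3 events.
These are the Tuesdays, Wednesdays and Sundays of each week.
Next Tuesday: Jul 1 1997.
The following Wednesday is Jul 2 1997.

Jul 1 1997, Jul 2 1997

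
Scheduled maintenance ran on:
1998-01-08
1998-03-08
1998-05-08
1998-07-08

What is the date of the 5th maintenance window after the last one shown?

1999-05-08

Each date is the 8th; the gaps (59, 61, 61) track the month lengths.
The rule is the 8th of every 2 months.
Next: September 1998 → 1998-09-08.
Next: November 1998 → 1998-11-08.
January 1999: 1999-01-08.
March 1999: 1999-03-08.
May 1999: 1999-05-08.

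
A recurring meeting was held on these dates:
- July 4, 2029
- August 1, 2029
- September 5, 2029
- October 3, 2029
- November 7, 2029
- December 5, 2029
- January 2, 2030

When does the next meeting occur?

Gaps: 28, 35, 28, 35, 28, 28 days — a mix of 28 and 35. Every date is a Wednesday.
Each is the 1st Wednesday of its month.
1st Wednesday of February 2030: February 6, 2030.

February 6, 2030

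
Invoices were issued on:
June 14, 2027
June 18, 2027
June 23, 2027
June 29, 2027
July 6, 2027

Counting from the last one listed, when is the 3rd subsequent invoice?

The spacing grows by 1 each time: 4, 5, 6, 7 days.
Next gap: 8 days. July 6, 2027 + 8 days = July 14, 2027.
Next gap: 9 days. July 14, 2027 + 9 days = July 23, 2027.
Next gap: 10 days. July 23, 2027 + 10 days = August 2, 2027.

August 2, 2027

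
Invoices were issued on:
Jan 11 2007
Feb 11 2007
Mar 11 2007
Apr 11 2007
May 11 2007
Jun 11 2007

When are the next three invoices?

The day-of-month is always 11 (31, 28, 31, 30, 31 days between events).
So this recurs on the 11th of each month.
July 2007: Jul 11 2007.
August 2007: Aug 11 2007.
Next: September 2007 → Sep 11 2007.

Jul 11 2007, Aug 11 2007, Sep 11 2007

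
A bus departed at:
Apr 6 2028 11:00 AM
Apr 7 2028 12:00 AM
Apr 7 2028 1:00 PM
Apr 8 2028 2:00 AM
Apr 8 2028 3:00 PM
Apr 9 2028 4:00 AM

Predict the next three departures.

Gaps: 13, 13, 13, 13, 13 hours — each event is 13 hours after the previous one.
Apr 9 2028 4:00 AM + 13 h = Apr 9 2028 5:00 PM.
Apr 9 2028 5:00 PM + 13 h = Apr 10 2028 6:00 AM.
Apr 10 2028 6:00 AM + 13 h = Apr 10 2028 7:00 PM.

Apr 9 2028 5:00 PM, Apr 10 2028 6:00 AM, Apr 10 2028 7:00 PM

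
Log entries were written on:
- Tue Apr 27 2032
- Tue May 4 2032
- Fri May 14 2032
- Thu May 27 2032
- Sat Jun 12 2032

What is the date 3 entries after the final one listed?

Gaps: 7, 10, 13, 16 days — each gap is 3 larger than the previous one.
Next gap: 19 days. Sat Jun 12 2032 + 19 days = Thu Jul 1 2032.
Next gap: 22 days. Thu Jul 1 2032 + 22 days = Fri Jul 23 2032.
Next gap: 25 days. Fri Jul 23 2032 + 25 days = Tue Aug 17 2032.

Tue Aug 17 2032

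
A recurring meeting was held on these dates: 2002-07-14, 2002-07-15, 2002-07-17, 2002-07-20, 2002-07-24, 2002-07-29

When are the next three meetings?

Intervals are 1, 2, 3, 4, 5 days — an arithmetic progression with common difference 1.
Next gap: 6 days. 2002-07-29 + 6 days = 2002-08-04.
Next gap: 7 days. 2002-08-04 + 7 days = 2002-08-11.
Next gap: 8 days. 2002-08-11 + 8 days = 2002-08-19.

2002-08-04, 2002-08-11, 2002-08-19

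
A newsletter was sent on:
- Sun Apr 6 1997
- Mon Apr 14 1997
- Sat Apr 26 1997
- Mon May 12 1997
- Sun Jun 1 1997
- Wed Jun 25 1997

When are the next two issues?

The spacing grows by 4 each time: 8, 12, 16, 20, 24 days.
Next gap: 28 days. Wed Jun 25 1997 + 28 days = Wed Jul 23 1997.
Next gap: 32 days. Wed Jul 23 1997 + 32 days = Sun Aug 24 1997.

Wed Jul 23 1997, Sun Aug 24 1997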